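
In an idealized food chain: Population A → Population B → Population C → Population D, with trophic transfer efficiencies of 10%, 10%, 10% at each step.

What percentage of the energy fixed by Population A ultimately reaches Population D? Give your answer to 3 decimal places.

Product of link efficiencies: 0.1 × 0.1 × 0.1 = 0.001
As a percentage: 0.001 × 100 = 0.100%

0.100%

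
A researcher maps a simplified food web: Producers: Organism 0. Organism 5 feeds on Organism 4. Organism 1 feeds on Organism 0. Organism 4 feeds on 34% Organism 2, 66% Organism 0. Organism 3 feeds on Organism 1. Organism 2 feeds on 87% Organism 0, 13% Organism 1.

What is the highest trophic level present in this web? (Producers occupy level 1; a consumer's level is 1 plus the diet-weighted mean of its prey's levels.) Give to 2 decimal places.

3.38

Organism 1: 1 + 1 = 2
Organism 2: 1 + (0.87×1 + 0.13×2) = 2.13
Organism 3: 1 + 2 = 3
Organism 4: 1 + (0.34×2.13 + 0.66×1) = 2.3842
Organism 5: 1 + 2.3842 = 3.3842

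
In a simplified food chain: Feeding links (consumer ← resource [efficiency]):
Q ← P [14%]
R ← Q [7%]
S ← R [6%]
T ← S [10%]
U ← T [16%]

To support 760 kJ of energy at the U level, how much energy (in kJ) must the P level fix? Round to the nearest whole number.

80782313 kJ

Cumulative transfer efficiency: 0.14 × 0.07 × 0.06 × 0.1 × 0.16 = 0.000009408
P energy = 760 / 0.000009408 = 80782313 kJ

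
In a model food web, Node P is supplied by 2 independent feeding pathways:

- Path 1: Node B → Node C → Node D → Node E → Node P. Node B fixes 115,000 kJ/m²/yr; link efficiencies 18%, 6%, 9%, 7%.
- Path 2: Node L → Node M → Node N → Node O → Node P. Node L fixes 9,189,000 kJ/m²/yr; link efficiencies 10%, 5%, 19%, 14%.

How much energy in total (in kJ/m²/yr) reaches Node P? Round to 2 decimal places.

1229.96 kJ/m²/yr

Path 1: 115000 × 0.18 × 0.06 × 0.09 × 0.07 = 7.8246 kJ/m²/yr
Path 2: 9189000 × 0.1 × 0.05 × 0.19 × 0.14 = 1222.137 kJ/m²/yr
Total at Node P: 7.8246 + 1222.137 = 1229.9616 kJ/m²/yr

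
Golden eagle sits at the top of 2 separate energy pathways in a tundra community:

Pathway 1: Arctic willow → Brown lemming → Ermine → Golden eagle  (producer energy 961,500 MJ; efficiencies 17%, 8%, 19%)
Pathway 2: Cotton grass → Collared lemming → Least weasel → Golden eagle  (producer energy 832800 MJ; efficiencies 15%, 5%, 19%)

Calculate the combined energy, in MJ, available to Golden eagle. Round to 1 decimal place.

3671.3 MJ

Pathway 1: 961500 × 0.17 × 0.08 × 0.19 = 2484.516 MJ
Pathway 2: 832800 × 0.15 × 0.05 × 0.19 = 1186.74 MJ
Total at Golden eagle: 2484.516 + 1186.74 = 3671.256 MJ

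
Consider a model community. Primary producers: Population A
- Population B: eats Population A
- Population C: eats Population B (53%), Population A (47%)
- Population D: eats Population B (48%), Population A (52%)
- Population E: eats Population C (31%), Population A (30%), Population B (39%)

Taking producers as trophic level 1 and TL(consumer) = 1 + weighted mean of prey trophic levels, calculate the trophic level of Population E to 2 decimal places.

2.86

Population B: 1 + 1 = 2
Population C: 1 + (0.53×2 + 0.47×1) = 2.53
Population D: 1 + (0.48×2 + 0.52×1) = 2.48
Population E: 1 + (0.31×2.53 + 0.3×1 + 0.39×2) = 2.8643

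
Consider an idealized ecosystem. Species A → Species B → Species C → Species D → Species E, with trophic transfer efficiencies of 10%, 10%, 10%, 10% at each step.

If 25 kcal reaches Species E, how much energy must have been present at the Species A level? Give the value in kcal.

250000 kcal

Cumulative transfer efficiency: 0.1 × 0.1 × 0.1 × 0.1 = 0.0001
Species A energy = 25 / 0.0001 = 250000 kcal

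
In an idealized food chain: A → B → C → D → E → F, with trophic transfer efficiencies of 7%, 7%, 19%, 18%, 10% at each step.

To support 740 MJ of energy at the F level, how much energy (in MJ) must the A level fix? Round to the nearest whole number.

Cumulative transfer efficiency: 0.07 × 0.07 × 0.19 × 0.18 × 0.1 = 0.000016758
A energy = 740 / 0.000016758 = 44158014 MJ

44158014 MJ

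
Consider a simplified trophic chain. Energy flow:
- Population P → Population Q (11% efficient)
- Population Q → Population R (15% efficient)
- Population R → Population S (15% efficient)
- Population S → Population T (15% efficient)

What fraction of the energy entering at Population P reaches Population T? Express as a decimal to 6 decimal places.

Product of link efficiencies: 0.11 × 0.15 × 0.15 × 0.15 = 0.00037125

0.000371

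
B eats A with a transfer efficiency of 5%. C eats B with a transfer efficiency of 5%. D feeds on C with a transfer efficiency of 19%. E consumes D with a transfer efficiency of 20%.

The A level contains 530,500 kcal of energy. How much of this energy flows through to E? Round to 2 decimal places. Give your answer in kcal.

B: 530500 × 0.05 = 26525 kcal
C: 26525 × 0.05 = 1326.25 kcal
D: 1326.25 × 0.19 = 251.9875 kcal
E: 251.9875 × 0.2 = 50.3975 kcal

50.40 kcal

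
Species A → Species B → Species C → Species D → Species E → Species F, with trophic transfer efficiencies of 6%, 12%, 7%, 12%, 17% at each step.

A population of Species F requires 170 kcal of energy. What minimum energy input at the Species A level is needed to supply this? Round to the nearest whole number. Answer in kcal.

Cumulative transfer efficiency: 0.06 × 0.12 × 0.07 × 0.12 × 0.17 = 0.0000102816
Species A energy = 170 / 0.0000102816 = 16534392 kcal

16534392 kcal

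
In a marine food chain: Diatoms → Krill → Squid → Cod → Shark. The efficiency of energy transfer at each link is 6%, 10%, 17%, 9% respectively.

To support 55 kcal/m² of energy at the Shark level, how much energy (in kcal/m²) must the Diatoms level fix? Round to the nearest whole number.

Cumulative transfer efficiency: 0.06 × 0.1 × 0.17 × 0.09 = 0.0000918
Diatoms energy = 55 / 0.0000918 = 599129 kcal/m²

599129 kcal/m²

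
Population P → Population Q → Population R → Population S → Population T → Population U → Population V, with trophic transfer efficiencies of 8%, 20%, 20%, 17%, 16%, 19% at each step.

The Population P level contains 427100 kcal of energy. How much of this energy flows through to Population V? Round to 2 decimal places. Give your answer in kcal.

7.06 kcal

Population Q: 427100 × 0.08 = 34168 kcal
Population R: 34168 × 0.2 = 6833.6 kcal
Population S: 6833.6 × 0.2 = 1366.72 kcal
Population T: 1366.72 × 0.17 = 232.3424 kcal
Population U: 232.3424 × 0.16 = 37.174784 kcal
Population V: 37.174784 × 0.19 = 7.06320896 kcal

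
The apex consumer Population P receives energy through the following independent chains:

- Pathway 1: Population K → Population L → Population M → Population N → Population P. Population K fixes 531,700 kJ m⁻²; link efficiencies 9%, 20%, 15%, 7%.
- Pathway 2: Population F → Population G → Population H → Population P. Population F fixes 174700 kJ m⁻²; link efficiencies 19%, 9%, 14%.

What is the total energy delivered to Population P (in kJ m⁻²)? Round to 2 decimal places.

518.72 kJ m⁻²

Pathway 1: 531700 × 0.09 × 0.2 × 0.15 × 0.07 = 100.4913 kJ m⁻²
Pathway 2: 174700 × 0.19 × 0.09 × 0.14 = 418.2318 kJ m⁻²
Total at Population P: 100.4913 + 418.2318 = 518.7231 kJ m⁻²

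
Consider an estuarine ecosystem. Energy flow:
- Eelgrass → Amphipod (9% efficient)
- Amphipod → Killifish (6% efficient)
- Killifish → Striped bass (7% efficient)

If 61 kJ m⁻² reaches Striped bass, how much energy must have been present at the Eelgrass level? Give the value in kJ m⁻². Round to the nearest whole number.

Cumulative transfer efficiency: 0.09 × 0.06 × 0.07 = 0.000378
Eelgrass energy = 61 / 0.000378 = 161376 kJ m⁻²

161376 kJ m⁻²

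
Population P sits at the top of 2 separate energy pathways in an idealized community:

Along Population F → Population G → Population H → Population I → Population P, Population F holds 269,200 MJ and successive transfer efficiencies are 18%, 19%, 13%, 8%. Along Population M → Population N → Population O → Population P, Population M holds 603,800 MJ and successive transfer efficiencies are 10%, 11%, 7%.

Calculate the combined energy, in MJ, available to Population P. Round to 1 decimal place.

560.7 MJ

Via Population F: 269200 × 0.18 × 0.19 × 0.13 × 0.08 = 95.749056 MJ
Via Population M: 603800 × 0.1 × 0.11 × 0.07 = 464.926 MJ
Total at Population P: 95.749056 + 464.926 = 560.675056 MJ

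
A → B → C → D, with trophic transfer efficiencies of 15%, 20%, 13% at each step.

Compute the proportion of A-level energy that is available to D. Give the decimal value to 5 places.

0.00390

Product of link efficiencies: 0.15 × 0.2 × 0.13 = 0.0039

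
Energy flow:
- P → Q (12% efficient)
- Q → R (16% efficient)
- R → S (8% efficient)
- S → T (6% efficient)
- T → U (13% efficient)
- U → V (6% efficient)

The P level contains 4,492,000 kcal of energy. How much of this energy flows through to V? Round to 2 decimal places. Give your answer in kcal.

3.23 kcal

Q: 4492000 × 0.12 = 539040 kcal
R: 539040 × 0.16 = 86246.4 kcal
S: 86246.4 × 0.08 = 6899.712 kcal
T: 6899.712 × 0.06 = 413.98272 kcal
U: 413.98272 × 0.13 = 53.8177536 kcal
V: 53.8177536 × 0.06 = 3.229065216 kcal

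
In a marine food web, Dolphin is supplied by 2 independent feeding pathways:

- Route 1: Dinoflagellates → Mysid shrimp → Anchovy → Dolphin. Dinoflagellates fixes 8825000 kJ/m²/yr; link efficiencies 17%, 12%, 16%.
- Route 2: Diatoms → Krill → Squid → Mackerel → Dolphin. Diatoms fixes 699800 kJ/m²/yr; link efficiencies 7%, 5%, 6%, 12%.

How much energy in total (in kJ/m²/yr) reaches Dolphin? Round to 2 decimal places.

28822.43 kJ/m²/yr

Route 1: 8825000 × 0.17 × 0.12 × 0.16 = 28804.8 kJ/m²/yr
Route 2: 699800 × 0.07 × 0.05 × 0.06 × 0.12 = 17.63496 kJ/m²/yr
Total at Dolphin: 28804.8 + 17.63496 = 28822.43496 kJ/m²/yr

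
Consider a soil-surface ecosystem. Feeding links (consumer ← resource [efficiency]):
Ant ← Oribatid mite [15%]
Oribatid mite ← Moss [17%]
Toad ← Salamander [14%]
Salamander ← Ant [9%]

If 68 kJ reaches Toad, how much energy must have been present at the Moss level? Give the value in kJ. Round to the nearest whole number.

Cumulative transfer efficiency: 0.17 × 0.15 × 0.09 × 0.14 = 0.0003213
Moss energy = 68 / 0.0003213 = 211640 kJ

211640 kJ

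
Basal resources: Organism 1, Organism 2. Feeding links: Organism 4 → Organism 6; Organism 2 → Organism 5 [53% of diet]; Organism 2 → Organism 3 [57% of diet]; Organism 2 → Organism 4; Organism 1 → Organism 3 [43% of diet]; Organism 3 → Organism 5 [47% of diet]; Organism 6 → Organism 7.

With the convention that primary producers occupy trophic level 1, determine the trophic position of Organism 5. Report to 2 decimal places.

2.47

Organism 3: 1 + (0.43×1 + 0.57×1) = 2
Organism 4: 1 + 1 = 2
Organism 5: 1 + (0.53×1 + 0.47×2) = 2.47
Organism 6: 1 + 2 = 3
Organism 7: 1 + 3 = 4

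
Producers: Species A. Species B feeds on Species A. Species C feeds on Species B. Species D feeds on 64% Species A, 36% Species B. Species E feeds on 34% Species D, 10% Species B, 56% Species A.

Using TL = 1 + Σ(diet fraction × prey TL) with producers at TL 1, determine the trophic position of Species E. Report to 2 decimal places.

2.56

Species B: 1 + 1 = 2
Species C: 1 + 2 = 3
Species D: 1 + (0.64×1 + 0.36×2) = 2.36
Species E: 1 + (0.34×2.36 + 0.1×2 + 0.56×1) = 2.5624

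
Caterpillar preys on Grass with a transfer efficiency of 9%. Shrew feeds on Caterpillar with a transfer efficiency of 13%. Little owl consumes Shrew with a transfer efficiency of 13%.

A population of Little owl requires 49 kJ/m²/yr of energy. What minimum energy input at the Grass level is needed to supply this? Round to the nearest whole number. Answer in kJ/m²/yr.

32216 kJ/m²/yr

Cumulative transfer efficiency: 0.09 × 0.13 × 0.13 = 0.001521
Grass energy = 49 / 0.001521 = 32216 kJ/m²/yr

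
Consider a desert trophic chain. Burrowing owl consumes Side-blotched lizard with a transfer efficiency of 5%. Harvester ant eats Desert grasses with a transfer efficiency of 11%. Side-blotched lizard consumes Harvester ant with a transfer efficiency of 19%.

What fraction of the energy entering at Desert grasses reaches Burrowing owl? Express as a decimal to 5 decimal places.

0.00105

Product of link efficiencies: 0.11 × 0.19 × 0.05 = 0.001045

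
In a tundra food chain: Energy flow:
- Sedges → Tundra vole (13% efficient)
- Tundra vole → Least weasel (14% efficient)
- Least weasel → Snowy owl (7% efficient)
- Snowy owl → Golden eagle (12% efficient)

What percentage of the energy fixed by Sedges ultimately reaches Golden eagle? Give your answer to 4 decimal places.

0.0153%

Product of link efficiencies: 0.13 × 0.14 × 0.07 × 0.12 = 0.00015288
As a percentage: 0.00015288 × 100 = 0.0153%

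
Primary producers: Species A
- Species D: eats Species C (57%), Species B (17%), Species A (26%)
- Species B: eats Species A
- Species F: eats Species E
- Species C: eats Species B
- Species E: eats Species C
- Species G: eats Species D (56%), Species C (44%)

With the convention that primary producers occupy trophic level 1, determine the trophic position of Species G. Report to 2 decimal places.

4.17

Species B: 1 + 1 = 2
Species C: 1 + 2 = 3
Species D: 1 + (0.57×3 + 0.17×2 + 0.26×1) = 3.31
Species E: 1 + 3 = 4
Species F: 1 + 4 = 5
Species G: 1 + (0.56×3.31 + 0.44×3) = 4.1736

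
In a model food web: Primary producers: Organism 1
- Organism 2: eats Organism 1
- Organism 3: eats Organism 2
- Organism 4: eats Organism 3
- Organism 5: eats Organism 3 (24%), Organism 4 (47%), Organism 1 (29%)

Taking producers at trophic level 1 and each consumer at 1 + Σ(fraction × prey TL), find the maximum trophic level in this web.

Organism 2: 1 + 1 = 2
Organism 3: 1 + 2 = 3
Organism 4: 1 + 3 = 4
Organism 5: 1 + (0.24×3 + 0.47×4 + 0.29×1) = 3.89

4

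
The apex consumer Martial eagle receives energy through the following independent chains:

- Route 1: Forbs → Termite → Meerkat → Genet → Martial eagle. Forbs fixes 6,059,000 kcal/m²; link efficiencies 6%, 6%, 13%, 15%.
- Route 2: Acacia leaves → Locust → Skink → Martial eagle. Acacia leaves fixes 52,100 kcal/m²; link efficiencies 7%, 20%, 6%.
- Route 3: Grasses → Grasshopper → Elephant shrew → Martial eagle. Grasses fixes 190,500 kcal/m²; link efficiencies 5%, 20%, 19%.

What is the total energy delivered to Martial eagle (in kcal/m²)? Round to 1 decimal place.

Route 1: 6059000 × 0.06 × 0.06 × 0.13 × 0.15 = 425.3418 kcal/m²
Route 2: 52100 × 0.07 × 0.2 × 0.06 = 43.764 kcal/m²
Route 3: 190500 × 0.05 × 0.2 × 0.19 = 361.95 kcal/m²
Total at Martial eagle: 425.3418 + 43.764 + 361.95 = 831.0558 kcal/m²

831.1 kcal/m²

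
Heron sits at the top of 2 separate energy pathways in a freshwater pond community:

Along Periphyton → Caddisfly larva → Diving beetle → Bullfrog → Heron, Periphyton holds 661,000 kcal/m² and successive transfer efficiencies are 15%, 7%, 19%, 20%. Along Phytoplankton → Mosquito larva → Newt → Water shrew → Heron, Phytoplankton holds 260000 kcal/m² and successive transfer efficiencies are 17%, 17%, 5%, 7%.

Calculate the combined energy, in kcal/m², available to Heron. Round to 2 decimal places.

290.04 kcal/m²

Via Periphyton: 661000 × 0.15 × 0.07 × 0.19 × 0.2 = 263.739 kcal/m²
Via Phytoplankton: 260000 × 0.17 × 0.17 × 0.05 × 0.07 = 26.299 kcal/m²
Total at Heron: 263.739 + 26.299 = 290.038 kcal/m²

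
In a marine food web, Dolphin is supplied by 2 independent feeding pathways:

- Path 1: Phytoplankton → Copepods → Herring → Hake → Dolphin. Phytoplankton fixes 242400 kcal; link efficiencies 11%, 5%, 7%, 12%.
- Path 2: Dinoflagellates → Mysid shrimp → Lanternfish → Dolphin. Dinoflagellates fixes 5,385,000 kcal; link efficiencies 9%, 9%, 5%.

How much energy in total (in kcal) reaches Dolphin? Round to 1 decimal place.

2192.1 kcal

Path 1: 242400 × 0.11 × 0.05 × 0.07 × 0.12 = 11.19888 kcal
Path 2: 5385000 × 0.09 × 0.09 × 0.05 = 2180.925 kcal
Total at Dolphin: 11.19888 + 2180.925 = 2192.12388 kcal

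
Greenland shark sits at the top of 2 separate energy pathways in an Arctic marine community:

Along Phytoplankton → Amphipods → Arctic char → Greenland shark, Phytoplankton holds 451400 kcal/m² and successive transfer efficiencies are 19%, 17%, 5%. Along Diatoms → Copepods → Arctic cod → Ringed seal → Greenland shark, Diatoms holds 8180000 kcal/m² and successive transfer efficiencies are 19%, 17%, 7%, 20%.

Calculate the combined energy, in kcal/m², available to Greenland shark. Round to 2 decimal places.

Via Phytoplankton: 451400 × 0.19 × 0.17 × 0.05 = 729.011 kcal/m²
Via Diatoms: 8180000 × 0.19 × 0.17 × 0.07 × 0.2 = 3698.996 kcal/m²
Total at Greenland shark: 729.011 + 3698.996 = 4428.007 kcal/m²

4428.01 kcal/m²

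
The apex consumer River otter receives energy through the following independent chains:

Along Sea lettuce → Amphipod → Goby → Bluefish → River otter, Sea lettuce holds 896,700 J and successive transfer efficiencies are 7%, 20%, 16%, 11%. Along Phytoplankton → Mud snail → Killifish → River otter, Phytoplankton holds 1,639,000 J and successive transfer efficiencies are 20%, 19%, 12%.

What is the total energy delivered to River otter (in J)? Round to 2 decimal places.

7694.79 J

Via Sea lettuce: 896700 × 0.07 × 0.2 × 0.16 × 0.11 = 220.94688 J
Via Phytoplankton: 1639000 × 0.2 × 0.19 × 0.12 = 7473.84 J
Total at River otter: 220.94688 + 7473.84 = 7694.78688 J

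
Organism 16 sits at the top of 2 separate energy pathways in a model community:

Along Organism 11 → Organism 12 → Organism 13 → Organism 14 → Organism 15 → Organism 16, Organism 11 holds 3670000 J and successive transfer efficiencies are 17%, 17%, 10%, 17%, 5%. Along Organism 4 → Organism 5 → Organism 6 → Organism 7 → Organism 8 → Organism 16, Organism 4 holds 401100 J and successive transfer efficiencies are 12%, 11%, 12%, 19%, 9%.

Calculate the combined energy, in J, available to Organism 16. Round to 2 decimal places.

Via Organism 11: 3670000 × 0.17 × 0.17 × 0.1 × 0.17 × 0.05 = 90.15355 J
Via Organism 4: 401100 × 0.12 × 0.11 × 0.12 × 0.19 × 0.09 = 10.86435504 J
Total at Organism 16: 90.15355 + 10.86435504 = 101.01790504 J

101.02 J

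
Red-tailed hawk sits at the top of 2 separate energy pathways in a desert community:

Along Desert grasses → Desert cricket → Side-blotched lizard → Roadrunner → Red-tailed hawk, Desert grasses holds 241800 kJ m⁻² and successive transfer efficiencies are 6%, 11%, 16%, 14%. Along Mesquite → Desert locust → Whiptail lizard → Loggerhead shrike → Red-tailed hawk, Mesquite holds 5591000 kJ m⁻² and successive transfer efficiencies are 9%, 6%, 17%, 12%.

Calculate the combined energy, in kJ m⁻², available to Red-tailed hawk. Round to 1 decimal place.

651.7 kJ m⁻²

Via Desert grasses: 241800 × 0.06 × 0.11 × 0.16 × 0.14 = 35.747712 kJ m⁻²
Via Mesquite: 5591000 × 0.09 × 0.06 × 0.17 × 0.12 = 615.90456 kJ m⁻²
Total at Red-tailed hawk: 35.747712 + 615.90456 = 651.652272 kJ m⁻²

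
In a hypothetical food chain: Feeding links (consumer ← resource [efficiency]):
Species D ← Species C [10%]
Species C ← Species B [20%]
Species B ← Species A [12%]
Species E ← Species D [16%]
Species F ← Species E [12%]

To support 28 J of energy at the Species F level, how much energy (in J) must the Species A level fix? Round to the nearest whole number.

Cumulative transfer efficiency: 0.12 × 0.2 × 0.1 × 0.16 × 0.12 = 0.00004608
Species A energy = 28 / 0.00004608 = 607639 J

607639 J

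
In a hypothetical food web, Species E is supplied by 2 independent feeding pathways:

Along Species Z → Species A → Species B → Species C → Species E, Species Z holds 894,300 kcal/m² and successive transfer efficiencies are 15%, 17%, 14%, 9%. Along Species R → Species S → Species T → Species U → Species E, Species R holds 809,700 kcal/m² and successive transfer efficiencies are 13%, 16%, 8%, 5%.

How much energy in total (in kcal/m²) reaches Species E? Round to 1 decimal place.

Via Species Z: 894300 × 0.15 × 0.17 × 0.14 × 0.09 = 287.33859 kcal/m²
Via Species R: 809700 × 0.13 × 0.16 × 0.08 × 0.05 = 67.36704 kcal/m²
Total at Species E: 287.33859 + 67.36704 = 354.70563 kcal/m²

354.7 kcal/m²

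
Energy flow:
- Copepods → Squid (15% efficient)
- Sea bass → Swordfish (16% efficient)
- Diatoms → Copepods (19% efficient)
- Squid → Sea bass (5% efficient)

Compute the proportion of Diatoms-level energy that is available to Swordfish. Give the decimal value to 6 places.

Product of link efficiencies: 0.19 × 0.15 × 0.05 × 0.16 = 0.000228

0.000228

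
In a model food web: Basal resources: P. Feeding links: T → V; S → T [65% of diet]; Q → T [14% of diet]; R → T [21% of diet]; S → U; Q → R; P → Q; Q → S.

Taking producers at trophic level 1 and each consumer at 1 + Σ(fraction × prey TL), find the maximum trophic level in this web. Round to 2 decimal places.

Q: 1 + 1 = 2
R: 1 + 2 = 3
S: 1 + 2 = 3
T: 1 + (0.21×3 + 0.65×3 + 0.14×2) = 3.86
U: 1 + 3 = 4
V: 1 + 3.86 = 4.86

4.86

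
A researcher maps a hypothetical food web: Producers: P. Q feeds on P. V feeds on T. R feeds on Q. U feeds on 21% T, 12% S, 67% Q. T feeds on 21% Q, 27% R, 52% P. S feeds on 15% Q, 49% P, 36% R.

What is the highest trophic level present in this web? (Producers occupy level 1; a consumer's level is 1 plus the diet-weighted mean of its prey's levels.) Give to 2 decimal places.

3.75

Q: 1 + 1 = 2
R: 1 + 2 = 3
S: 1 + (0.15×2 + 0.49×1 + 0.36×3) = 2.87
T: 1 + (0.21×2 + 0.27×3 + 0.52×1) = 2.75
U: 1 + (0.21×2.75 + 0.12×2.87 + 0.67×2) = 3.2619
V: 1 + 2.75 = 3.75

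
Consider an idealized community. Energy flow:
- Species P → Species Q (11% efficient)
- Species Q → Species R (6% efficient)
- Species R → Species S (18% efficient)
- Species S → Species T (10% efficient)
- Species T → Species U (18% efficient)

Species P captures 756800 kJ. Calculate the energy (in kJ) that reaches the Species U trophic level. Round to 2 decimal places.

16.18 kJ

Species Q: 756800 × 0.11 = 83248 kJ
Species R: 83248 × 0.06 = 4994.88 kJ
Species S: 4994.88 × 0.18 = 899.0784 kJ
Species T: 899.0784 × 0.1 = 89.90784 kJ
Species U: 89.90784 × 0.18 = 16.1834112 kJ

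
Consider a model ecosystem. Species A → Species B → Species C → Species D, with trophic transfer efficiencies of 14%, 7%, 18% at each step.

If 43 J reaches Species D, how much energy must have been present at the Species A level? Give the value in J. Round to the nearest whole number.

Cumulative transfer efficiency: 0.14 × 0.07 × 0.18 = 0.001764
Species A energy = 43 / 0.001764 = 24376 J

24376 J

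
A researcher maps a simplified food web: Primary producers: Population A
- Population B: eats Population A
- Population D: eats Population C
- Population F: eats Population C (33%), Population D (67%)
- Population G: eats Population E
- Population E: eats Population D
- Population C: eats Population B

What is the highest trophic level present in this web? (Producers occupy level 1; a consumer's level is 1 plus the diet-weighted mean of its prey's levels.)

6

Population B: 1 + 1 = 2
Population C: 1 + 2 = 3
Population D: 1 + 3 = 4
Population E: 1 + 4 = 5
Population F: 1 + (0.33×3 + 0.67×4) = 4.67
Population G: 1 + 5 = 6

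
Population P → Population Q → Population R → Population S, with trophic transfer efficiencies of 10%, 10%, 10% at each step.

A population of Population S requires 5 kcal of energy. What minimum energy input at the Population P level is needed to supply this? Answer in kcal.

Cumulative transfer efficiency: 0.1 × 0.1 × 0.1 = 0.001
Population P energy = 5 / 0.001 = 5000 kcal

5000 kcal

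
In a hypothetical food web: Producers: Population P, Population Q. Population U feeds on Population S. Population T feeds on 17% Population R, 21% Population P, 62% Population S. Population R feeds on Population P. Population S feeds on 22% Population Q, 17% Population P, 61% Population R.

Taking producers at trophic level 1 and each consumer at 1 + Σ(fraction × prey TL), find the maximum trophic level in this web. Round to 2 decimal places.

Population R: 1 + 1 = 2
Population S: 1 + (0.22×1 + 0.17×1 + 0.61×2) = 2.61
Population T: 1 + (0.17×2 + 0.21×1 + 0.62×2.61) = 3.1682
Population U: 1 + 2.61 = 3.61

3.61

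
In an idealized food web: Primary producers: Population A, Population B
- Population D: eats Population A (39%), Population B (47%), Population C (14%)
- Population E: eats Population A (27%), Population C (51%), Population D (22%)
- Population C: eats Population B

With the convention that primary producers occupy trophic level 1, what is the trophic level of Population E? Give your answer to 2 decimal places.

2.76

Population C: 1 + 1 = 2
Population D: 1 + (0.39×1 + 0.47×1 + 0.14×2) = 2.14
Population E: 1 + (0.27×1 + 0.51×2 + 0.22×2.14) = 2.7608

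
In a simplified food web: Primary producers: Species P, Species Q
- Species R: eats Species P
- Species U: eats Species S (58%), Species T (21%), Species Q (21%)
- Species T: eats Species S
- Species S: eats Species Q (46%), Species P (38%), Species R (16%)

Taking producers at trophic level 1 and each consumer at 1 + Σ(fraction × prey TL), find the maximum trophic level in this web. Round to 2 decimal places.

3.16

Species R: 1 + 1 = 2
Species S: 1 + (0.46×1 + 0.38×1 + 0.16×2) = 2.16
Species T: 1 + 2.16 = 3.16
Species U: 1 + (0.58×2.16 + 0.21×3.16 + 0.21×1) = 3.1264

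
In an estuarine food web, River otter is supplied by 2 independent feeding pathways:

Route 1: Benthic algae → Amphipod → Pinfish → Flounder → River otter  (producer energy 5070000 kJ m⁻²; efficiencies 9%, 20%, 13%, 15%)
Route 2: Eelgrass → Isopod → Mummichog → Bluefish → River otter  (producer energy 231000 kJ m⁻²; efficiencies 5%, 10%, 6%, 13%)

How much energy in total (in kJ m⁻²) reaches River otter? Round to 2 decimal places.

Route 1: 5070000 × 0.09 × 0.2 × 0.13 × 0.15 = 1779.57 kJ m⁻²
Route 2: 231000 × 0.05 × 0.1 × 0.06 × 0.13 = 9.009 kJ m⁻²
Total at River otter: 1779.57 + 9.009 = 1788.579 kJ m⁻²

1788.58 kJ m⁻²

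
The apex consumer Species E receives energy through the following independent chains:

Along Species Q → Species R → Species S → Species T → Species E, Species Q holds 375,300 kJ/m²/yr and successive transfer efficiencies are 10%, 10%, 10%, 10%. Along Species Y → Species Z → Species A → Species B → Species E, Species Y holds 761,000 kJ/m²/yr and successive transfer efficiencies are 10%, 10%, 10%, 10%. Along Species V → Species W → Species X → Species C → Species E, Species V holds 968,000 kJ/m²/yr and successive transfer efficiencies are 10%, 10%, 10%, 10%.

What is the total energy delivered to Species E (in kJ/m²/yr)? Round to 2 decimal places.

210.43 kJ/m²/yr

Via Species Q: 375300 × 0.1 × 0.1 × 0.1 × 0.1 = 37.53 kJ/m²/yr
Via Species Y: 761000 × 0.1 × 0.1 × 0.1 × 0.1 = 76.1 kJ/m²/yr
Via Species V: 968000 × 0.1 × 0.1 × 0.1 × 0.1 = 96.8 kJ/m²/yr
Total at Species E: 37.53 + 76.1 + 96.8 = 210.43 kJ/m²/yr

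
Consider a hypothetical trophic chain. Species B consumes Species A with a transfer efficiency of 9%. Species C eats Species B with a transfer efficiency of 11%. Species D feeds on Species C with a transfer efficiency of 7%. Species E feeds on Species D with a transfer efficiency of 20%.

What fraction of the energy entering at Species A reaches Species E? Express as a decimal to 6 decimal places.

0.000139

Product of link efficiencies: 0.09 × 0.11 × 0.07 × 0.2 = 0.0001386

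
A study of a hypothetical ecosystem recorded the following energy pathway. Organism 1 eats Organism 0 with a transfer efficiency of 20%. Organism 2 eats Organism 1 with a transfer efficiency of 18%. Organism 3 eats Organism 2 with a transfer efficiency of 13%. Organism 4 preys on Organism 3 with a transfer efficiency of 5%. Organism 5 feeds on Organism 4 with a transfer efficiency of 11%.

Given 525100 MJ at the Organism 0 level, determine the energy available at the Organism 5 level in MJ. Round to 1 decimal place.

Organism 1: 525100 × 0.2 = 105020 MJ
Organism 2: 105020 × 0.18 = 18903.6 MJ
Organism 3: 18903.6 × 0.13 = 2457.468 MJ
Organism 4: 2457.468 × 0.05 = 122.8734 MJ
Organism 5: 122.8734 × 0.11 = 13.516074 MJ

13.5 MJ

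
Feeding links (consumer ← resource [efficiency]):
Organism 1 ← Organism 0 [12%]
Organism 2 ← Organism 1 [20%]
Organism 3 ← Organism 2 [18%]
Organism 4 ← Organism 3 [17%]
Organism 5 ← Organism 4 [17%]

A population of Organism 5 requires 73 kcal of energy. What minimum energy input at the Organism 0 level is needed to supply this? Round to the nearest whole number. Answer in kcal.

584711 kcal

Cumulative transfer efficiency: 0.12 × 0.2 × 0.18 × 0.17 × 0.17 = 0.000124848
Organism 0 energy = 73 / 0.000124848 = 584711 kcal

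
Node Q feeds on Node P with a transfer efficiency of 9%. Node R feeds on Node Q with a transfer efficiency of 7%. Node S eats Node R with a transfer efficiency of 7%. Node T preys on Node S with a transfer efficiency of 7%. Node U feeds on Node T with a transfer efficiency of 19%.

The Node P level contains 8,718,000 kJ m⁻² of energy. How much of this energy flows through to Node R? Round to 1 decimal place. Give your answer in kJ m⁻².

Node Q: 8718000 × 0.09 = 784620 kJ m⁻²
Node R: 784620 × 0.07 = 54923.4 kJ m⁻²

54923.4 kJ m⁻²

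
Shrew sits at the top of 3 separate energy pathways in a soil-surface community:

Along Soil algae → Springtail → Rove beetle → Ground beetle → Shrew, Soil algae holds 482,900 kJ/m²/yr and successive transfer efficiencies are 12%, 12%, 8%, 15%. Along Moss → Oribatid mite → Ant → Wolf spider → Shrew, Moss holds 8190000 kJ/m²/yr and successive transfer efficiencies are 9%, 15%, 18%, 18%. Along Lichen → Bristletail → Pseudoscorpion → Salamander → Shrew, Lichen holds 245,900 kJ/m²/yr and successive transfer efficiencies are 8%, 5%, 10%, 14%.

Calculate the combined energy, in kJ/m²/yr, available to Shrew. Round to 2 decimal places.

Via Soil algae: 482900 × 0.12 × 0.12 × 0.08 × 0.15 = 83.44512 kJ/m²/yr
Via Moss: 8190000 × 0.09 × 0.15 × 0.18 × 0.18 = 3582.306 kJ/m²/yr
Via Lichen: 245900 × 0.08 × 0.05 × 0.1 × 0.14 = 13.7704 kJ/m²/yr
Total at Shrew: 83.44512 + 3582.306 + 13.7704 = 3679.52152 kJ/m²/yr

3679.52 kJ/m²/yr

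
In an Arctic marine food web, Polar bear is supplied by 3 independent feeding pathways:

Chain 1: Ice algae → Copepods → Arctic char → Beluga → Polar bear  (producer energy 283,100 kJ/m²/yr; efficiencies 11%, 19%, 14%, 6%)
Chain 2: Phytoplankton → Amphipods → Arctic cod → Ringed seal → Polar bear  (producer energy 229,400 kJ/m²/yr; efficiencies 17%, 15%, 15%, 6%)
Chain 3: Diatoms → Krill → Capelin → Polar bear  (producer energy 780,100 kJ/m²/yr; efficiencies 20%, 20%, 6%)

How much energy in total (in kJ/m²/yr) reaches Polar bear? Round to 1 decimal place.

Chain 1: 283100 × 0.11 × 0.19 × 0.14 × 0.06 = 49.701036 kJ/m²/yr
Chain 2: 229400 × 0.17 × 0.15 × 0.15 × 0.06 = 52.6473 kJ/m²/yr
Chain 3: 780100 × 0.2 × 0.2 × 0.06 = 1872.24 kJ/m²/yr
Total at Polar bear: 49.701036 + 52.6473 + 1872.24 = 1974.588336 kJ/m²/yr

1974.6 kJ/m²/yr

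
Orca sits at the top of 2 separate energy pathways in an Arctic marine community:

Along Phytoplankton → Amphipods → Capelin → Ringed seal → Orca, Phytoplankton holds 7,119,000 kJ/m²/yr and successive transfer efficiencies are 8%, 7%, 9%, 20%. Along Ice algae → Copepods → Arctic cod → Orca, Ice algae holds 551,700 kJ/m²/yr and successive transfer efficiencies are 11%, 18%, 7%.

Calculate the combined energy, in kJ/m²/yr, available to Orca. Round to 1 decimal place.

Via Phytoplankton: 7119000 × 0.08 × 0.07 × 0.09 × 0.2 = 717.5952 kJ/m²/yr
Via Ice algae: 551700 × 0.11 × 0.18 × 0.07 = 764.6562 kJ/m²/yr
Total at Orca: 717.5952 + 764.6562 = 1482.2514 kJ/m²/yr

1482.3 kJ/m²/yr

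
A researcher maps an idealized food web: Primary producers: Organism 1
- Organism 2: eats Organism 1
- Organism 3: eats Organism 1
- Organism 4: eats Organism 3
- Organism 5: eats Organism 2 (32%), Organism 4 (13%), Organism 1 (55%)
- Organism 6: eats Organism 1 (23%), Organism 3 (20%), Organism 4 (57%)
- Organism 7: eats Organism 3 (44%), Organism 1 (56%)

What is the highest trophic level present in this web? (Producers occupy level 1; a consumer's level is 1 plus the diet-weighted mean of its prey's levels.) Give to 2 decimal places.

3.34

Organism 2: 1 + 1 = 2
Organism 3: 1 + 1 = 2
Organism 4: 1 + 2 = 3
Organism 5: 1 + (0.32×2 + 0.13×3 + 0.55×1) = 2.58
Organism 6: 1 + (0.23×1 + 0.2×2 + 0.57×3) = 3.34
Organism 7: 1 + (0.44×2 + 0.56×1) = 2.44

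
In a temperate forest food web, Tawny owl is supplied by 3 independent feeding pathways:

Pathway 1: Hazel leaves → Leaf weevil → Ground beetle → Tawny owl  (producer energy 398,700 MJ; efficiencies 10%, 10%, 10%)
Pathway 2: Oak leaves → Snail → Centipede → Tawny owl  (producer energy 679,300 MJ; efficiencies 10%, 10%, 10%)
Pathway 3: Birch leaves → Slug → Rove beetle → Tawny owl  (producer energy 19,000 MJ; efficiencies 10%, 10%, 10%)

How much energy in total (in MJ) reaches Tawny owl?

Pathway 1: 398700 × 0.1 × 0.1 × 0.1 = 398.7 MJ
Pathway 2: 679300 × 0.1 × 0.1 × 0.1 = 679.3 MJ
Pathway 3: 19000 × 0.1 × 0.1 × 0.1 = 19 MJ
Total at Tawny owl: 398.7 + 679.3 + 19 = 1097 MJ

1097 MJ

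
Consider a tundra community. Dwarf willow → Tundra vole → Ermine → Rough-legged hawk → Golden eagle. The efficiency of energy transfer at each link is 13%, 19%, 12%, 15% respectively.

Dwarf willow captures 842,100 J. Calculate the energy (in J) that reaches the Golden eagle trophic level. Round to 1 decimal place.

374.4 J

Tundra vole: 842100 × 0.13 = 109473 J
Ermine: 109473 × 0.19 = 20799.87 J
Rough-legged hawk: 20799.87 × 0.12 = 2495.9844 J
Golden eagle: 2495.9844 × 0.15 = 374.39766 J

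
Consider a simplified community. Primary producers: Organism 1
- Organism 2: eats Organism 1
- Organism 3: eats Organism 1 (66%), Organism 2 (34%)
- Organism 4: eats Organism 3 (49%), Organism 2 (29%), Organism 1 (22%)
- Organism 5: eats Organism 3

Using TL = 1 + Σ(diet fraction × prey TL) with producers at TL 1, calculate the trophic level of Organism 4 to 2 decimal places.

2.95

Organism 2: 1 + 1 = 2
Organism 3: 1 + (0.66×1 + 0.34×2) = 2.34
Organism 4: 1 + (0.49×2.34 + 0.29×2 + 0.22×1) = 2.9466
Organism 5: 1 + 2.34 = 3.34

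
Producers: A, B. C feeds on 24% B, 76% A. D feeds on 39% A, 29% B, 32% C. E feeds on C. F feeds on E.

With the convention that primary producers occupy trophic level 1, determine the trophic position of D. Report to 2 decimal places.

C: 1 + (0.24×1 + 0.76×1) = 2
D: 1 + (0.39×1 + 0.29×1 + 0.32×2) = 2.32
E: 1 + 2 = 3
F: 1 + 3 = 4

2.32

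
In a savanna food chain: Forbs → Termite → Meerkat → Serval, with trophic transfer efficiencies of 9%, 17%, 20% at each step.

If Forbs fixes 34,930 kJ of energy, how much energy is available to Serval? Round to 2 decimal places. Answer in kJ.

106.89 kJ

Termite: 34930 × 0.09 = 3143.7 kJ
Meerkat: 3143.7 × 0.17 = 534.429 kJ
Serval: 534.429 × 0.2 = 106.8858 kJ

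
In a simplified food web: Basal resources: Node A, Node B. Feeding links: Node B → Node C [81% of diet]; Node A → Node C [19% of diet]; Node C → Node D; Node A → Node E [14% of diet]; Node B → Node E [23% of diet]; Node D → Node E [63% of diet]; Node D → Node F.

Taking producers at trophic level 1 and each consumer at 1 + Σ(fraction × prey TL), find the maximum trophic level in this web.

4

Node C: 1 + (0.81×1 + 0.19×1) = 2
Node D: 1 + 2 = 3
Node E: 1 + (0.14×1 + 0.23×1 + 0.63×3) = 3.26
Node F: 1 + 3 = 4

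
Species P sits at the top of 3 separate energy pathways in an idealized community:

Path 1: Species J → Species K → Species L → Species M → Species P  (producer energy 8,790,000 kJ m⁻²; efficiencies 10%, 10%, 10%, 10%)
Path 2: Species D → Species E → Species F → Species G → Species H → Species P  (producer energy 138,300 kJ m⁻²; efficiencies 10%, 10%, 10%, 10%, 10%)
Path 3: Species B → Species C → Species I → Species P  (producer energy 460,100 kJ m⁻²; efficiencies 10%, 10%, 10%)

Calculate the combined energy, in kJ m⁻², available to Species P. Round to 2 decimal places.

Path 1: 8790000 × 0.1 × 0.1 × 0.1 × 0.1 = 879 kJ m⁻²
Path 2: 138300 × 0.1 × 0.1 × 0.1 × 0.1 × 0.1 = 1.383 kJ m⁻²
Path 3: 460100 × 0.1 × 0.1 × 0.1 = 460.1 kJ m⁻²
Total at Species P: 879 + 1.383 + 460.1 = 1340.483 kJ m⁻²

1340.48 kJ m⁻²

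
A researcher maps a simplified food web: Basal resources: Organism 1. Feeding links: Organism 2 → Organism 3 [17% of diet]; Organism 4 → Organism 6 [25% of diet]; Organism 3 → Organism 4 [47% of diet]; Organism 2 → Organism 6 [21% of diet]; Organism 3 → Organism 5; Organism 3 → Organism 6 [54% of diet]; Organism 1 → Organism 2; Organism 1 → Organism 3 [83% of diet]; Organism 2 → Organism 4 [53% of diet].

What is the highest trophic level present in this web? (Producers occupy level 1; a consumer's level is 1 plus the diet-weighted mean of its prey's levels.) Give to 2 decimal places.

Organism 2: 1 + 1 = 2
Organism 3: 1 + (0.17×2 + 0.83×1) = 2.17
Organism 4: 1 + (0.47×2.17 + 0.53×2) = 3.0799
Organism 5: 1 + 2.17 = 3.17
Organism 6: 1 + (0.54×2.17 + 0.25×3.0799 + 0.21×2) = 3.361775

3.36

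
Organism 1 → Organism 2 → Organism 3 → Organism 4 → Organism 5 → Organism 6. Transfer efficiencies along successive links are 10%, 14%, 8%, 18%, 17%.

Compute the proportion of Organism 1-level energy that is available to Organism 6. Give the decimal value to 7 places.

0.0000343

Product of link efficiencies: 0.1 × 0.14 × 0.08 × 0.18 × 0.17 = 0.000034272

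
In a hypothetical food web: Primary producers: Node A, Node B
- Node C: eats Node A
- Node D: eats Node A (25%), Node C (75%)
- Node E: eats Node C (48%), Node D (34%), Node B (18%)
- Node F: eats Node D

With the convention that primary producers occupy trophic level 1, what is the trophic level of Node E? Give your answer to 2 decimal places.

3.08

Node C: 1 + 1 = 2
Node D: 1 + (0.25×1 + 0.75×2) = 2.75
Node E: 1 + (0.48×2 + 0.34×2.75 + 0.18×1) = 3.075
Node F: 1 + 2.75 = 3.75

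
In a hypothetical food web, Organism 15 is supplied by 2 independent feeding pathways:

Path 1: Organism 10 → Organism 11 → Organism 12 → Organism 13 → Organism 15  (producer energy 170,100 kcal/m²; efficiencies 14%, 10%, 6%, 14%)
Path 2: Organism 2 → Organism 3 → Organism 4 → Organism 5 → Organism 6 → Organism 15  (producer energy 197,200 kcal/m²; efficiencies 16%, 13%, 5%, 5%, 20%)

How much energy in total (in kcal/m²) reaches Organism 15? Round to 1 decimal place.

Path 1: 170100 × 0.14 × 0.1 × 0.06 × 0.14 = 20.00376 kcal/m²
Path 2: 197200 × 0.16 × 0.13 × 0.05 × 0.05 × 0.2 = 2.05088 kcal/m²
Total at Organism 15: 20.00376 + 2.05088 = 22.05464 kcal/m²

22.1 kcal/m²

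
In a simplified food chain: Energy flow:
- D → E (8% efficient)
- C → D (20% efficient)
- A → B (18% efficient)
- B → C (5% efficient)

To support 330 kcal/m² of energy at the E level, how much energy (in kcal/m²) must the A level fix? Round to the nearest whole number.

Cumulative transfer efficiency: 0.18 × 0.05 × 0.2 × 0.08 = 0.000144
A energy = 330 / 0.000144 = 2291667 kcal/m²

2291667 kcal/m²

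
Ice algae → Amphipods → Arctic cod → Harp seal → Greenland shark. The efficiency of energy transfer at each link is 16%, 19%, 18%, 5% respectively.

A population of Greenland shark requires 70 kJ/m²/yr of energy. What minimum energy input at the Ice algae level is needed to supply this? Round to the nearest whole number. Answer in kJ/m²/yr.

255848 kJ/m²/yr

Cumulative transfer efficiency: 0.16 × 0.19 × 0.18 × 0.05 = 0.0002736
Ice algae energy = 70 / 0.0002736 = 255848 kJ/m²/yr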